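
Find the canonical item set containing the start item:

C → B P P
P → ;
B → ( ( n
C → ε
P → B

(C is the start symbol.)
{ [B → . ( ( n], [C → . B P P], [C → .], [C' → . C] }

First, augment the grammar with C' → C
I₀ = CLOSURE({ [C' → . C] }):
  [C' → . C] has the dot before C: add [C → . B P P], [C → .]
  [C → . B P P] has the dot before B: add [B → . ( ( n]
No further items can be added.

I₀ = { [B → . ( ( n], [C → . B P P], [C → .], [C' → . C] }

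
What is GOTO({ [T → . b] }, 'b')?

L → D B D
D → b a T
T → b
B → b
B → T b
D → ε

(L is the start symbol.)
GOTO(I, 'b') = CLOSURE({ [A → αX.β] : [A → α.Xβ] ∈ I, X = 'b' })

Items with dot before 'b', with the dot advanced:
  [T → . b] → [T → b .]
Closure adds nothing (no advanced item has the dot before a non-terminal).

GOTO = { [T → b .] }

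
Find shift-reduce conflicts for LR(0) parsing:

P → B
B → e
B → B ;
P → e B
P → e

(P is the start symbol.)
Yes — I1: [P → B .] vs [B → B . ;]; I3: [B → e .] vs [B → . e]; I4: [P → e B .] vs [B → B . ;]

A shift-reduce conflict occurs when an LR(0) state has both:
  - a complete (reduce) item [A → α .] (dot at the end), and
  - a shift item [B → β . c γ] (dot before a terminal).

Augment with P' → P and build the canonical LR(0) collection (I0 = CLOSURE({[P' → . P]}), then GOTO on every symbol after a dot until no new states appear). It has 7 states:
  I0: { [B → . B ;], [B → . e], [P → . B], [P → . e B], [P → . e], [P' → . P] }  — shift
  I1: { [B → B . ;], [P → B .] }  — shift, reduce
  I2: { [P' → P .] }  — accept
  I3: { [B → . B ;], [B → . e], [B → e .], [P → e . B], [P → e .] }  — shift, 2 reduces
  I4: { [B → B . ;], [P → e B .] }  — shift, reduce
  I5: { [B → e .] }  — reduce
  I6: { [B → B ; .] }  — reduce

I1 contains reduce item [P → B .] and shift item [B → B . ;] — shift-reduce conflict.
I3 contains reduce items [B → e .], [P → e .] and shift item [B → . e] — shift-reduce conflict.
I4 contains reduce item [P → e B .] and shift item [B → B . ;] — shift-reduce conflict.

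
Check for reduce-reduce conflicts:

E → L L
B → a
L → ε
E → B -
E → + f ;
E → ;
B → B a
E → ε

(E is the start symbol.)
Yes — I0: [E → .] vs [L → .]

Augment with E' → E and build the canonical LR(0) collection (I0 = CLOSURE({[E' → . E]}), then GOTO on every symbol after a dot until no new states appear). It has 12 states:
  I0: { [B → . B a], [B → . a], [E → . + f ;], [E → . ;], [E → . B -], [E → . L L], [E → .], [E' → . E], [L → .] }  — shift, 2 reduces
  I1: { [E → + . f ;] }  — shift
  I2: { [E → ; .] }  — reduce
  I3: { [B → B . a], [E → B . -] }  — shift
  I4: { [E' → E .] }  — accept
  I5: { [E → L . L], [L → .] }  — reduce
  I6: { [B → a .] }  — reduce
  I7: { [E → L L .] }  — reduce
  I8: { [E → B - .] }  — reduce
  I9: { [B → B a .] }  — reduce
  I10: { [E → + f . ;] }  — shift
  I11: { [E → + f ; .] }  — reduce

I0 contains complete items [E → .], [L → .] — reduce-reduce conflict.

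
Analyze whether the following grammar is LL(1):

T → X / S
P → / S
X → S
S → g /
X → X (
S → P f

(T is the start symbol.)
No. Predict set conflict for X: { '/', 'g' }

A grammar is LL(1) if for each non-terminal N with multiple productions, the predict sets of those productions are pairwise disjoint, where PREDICT(N → α) = (FIRST(α) \ {ε}) ∪ (FOLLOW(N) if α ⇒* ε).

Relevant sets:
  FIRST(S) = { '/', 'g' }
  FIRST(X) = { '/', 'g' }
  FIRST(P) = { '/' }

For X:
  PREDICT(X → S) = { '/', 'g' }
  PREDICT(X → X '(') = { '/', 'g' }
For S:
  PREDICT(S → g '/') = { 'g' }
  PREDICT(S → P f) = { '/' }
T, P have a single production, so nothing to check there.

Conflict found: Predict set conflict for X: { '/', 'g' }
The grammar is NOT LL(1).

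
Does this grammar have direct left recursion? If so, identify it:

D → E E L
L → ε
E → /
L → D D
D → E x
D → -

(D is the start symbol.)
No direct left recursion

Direct left recursion occurs when N → N α for some non-terminal N (the right-hand side begins with the left-hand side itself).

D → E E L: starts with E
L → ε: starts with ε
E → /: starts with '/'
L → D D: starts with D
D → E x: starts with E
D → -: starts with '-'

No direct left recursion found.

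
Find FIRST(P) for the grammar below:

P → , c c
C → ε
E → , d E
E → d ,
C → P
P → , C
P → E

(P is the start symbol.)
To compute FIRST(P), examine every production with P on the left-hand side, reading each right-hand side left to right until a non-nullable symbol is reached.

FIRST sets of the other non-terminals involved (by the same procedure, iterated to a fixed point):
  FIRST(E) = { ',', 'd' }

From P → , c c:
  - ',' is a terminal: add ',' and stop
From P → , C:
  - ',' is a terminal: add ',' and stop
From P → E:
  - E is a non-terminal: add FIRST(E) \ {ε} = { ',', 'd' }
    E is not nullable, so stop

Collecting: FIRST(P) = { ',', 'd' }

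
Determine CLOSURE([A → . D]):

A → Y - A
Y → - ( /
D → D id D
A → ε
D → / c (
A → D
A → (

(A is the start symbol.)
To compute CLOSURE, for each item [A → α.Bβ] where B is a non-terminal, add [B → .γ] for all productions B → γ; repeat for the newly added items until nothing changes.

Start with: [A → . D]
  [A → . D] has the dot before D: add [D → . D id D], [D → . / c (]
No further items can be added.

CLOSURE = { [A → . D], [D → . / c (], [D → . D id D] }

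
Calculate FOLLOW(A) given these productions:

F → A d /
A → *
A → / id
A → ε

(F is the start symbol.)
{ 'd' }

In F → A d /: A is followed by d '/', add FIRST(d '/') \ {ε} = { 'd' }

Taking the union: FOLLOW(A) = { 'd' }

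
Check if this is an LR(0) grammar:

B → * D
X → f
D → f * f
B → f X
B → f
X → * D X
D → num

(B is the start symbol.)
No. Shift-reduce conflict between [B → f .] and [X → . * D X]

A grammar is LR(0) if no state in the canonical LR(0) collection has:
  - both a shift item (dot before a terminal) and a complete item (shift-reduce conflict), or
  - two or more complete items (reduce-reduce conflict; the accept item [B' → B .] counts as a complete item here).

Augment with B' → B and build the canonical LR(0) collection (I0 = CLOSURE({[B' → . B]}), then GOTO on every symbol after a dot until no new states appear). It has 14 states:
  I0: { [B → . * D], [B → . f X], [B → . f], [B' → . B] }  — shift
  I1: { [B → * . D], [D → . f * f], [D → . num] }  — shift
  I2: { [B' → B .] }  — accept
  I3: { [B → f . X], [B → f .], [X → . * D X], [X → . f] }  — shift, reduce
  I4: { [D → . f * f], [D → . num], [X → * . D X] }  — shift
  I5: { [B → f X .] }  — reduce
  I6: { [X → f .] }  — reduce
  I7: { [X → * D . X], [X → . * D X], [X → . f] }  — shift
  I8: { [D → f . * f] }  — shift
  I9: { [D → num .] }  — reduce
  I10: { [D → f * . f] }  — shift
  I11: { [D → f * f .] }  — reduce
  I12: { [X → * D X .] }  — reduce
  I13: { [B → * D .] }  — reduce

Conflict in state I3:
  Shift-reduce conflict between [B → f .] and [X → . * D X]
So the grammar is NOT LR(0).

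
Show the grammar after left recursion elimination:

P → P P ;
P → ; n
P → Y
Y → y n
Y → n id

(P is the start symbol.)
P → ; n P'
P → Y P'
P' → P ; P'
P' → ε
Y → y n
Y → n id

P is directly left-recursive. The standard transformation for
  A → A α₁ | ... | A α_m | β₁ | ... | β_n
is
  A  → β₁ A' | ... | β_n A'
  A' → α₁ A' | ... | α_m A' | ε

P → ; n becomes P → ; n P'
P → Y becomes P → Y P'
P → P P ; becomes P' → P ; P'
Add P' → ε

Productions for other non-terminals are unchanged:
  Y → y n
  Y → n id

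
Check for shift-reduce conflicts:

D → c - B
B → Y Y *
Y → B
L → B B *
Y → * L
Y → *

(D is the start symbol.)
Augment with D' → D and build the canonical LR(0) collection (I0 = CLOSURE({[D' → . D]}), then GOTO on every symbol after a dot until no new states appear). It has 14 states:
  I0: { [D → . c - B], [D' → . D] }  — shift
  I1: { [D' → D .] }  — accept
  I2: { [D → c . - B] }  — shift
  I3: { [B → . Y Y *], [D → c - . B], [Y → . * L], [Y → . *], [Y → . B] }  — shift
  I4: { [B → . Y Y *], [L → . B B *], [Y → * . L], [Y → * .], [Y → . * L], [Y → . *], [Y → . B] }  — shift, reduce
  I5: { [D → c - B .], [Y → B .] }  — 2 reduces
  I6: { [B → . Y Y *], [B → Y . Y *], [Y → . * L], [Y → . *], [Y → . B] }  — shift
  I7: { [Y → B .] }  — reduce
  I8: { [B → . Y Y *], [B → Y . Y *], [B → Y Y . *], [Y → . * L], [Y → . *], [Y → . B] }  — shift
  I9: { [B → . Y Y *], [B → Y Y * .], [L → . B B *], [Y → * . L], [Y → * .], [Y → . * L], [Y → . *], [Y → . B] }  — shift, 2 reduces
  I10: { [B → . Y Y *], [L → B . B *], [Y → . * L], [Y → . *], [Y → . B], [Y → B .] }  — shift, reduce
  I11: { [Y → * L .] }  — reduce
  I12: { [L → B B . *], [Y → B .] }  — shift, reduce
  I13: { [L → B B * .] }  — reduce

I4 contains reduce item [Y → * .] and shift items [Y → . *], [Y → . * L] — shift-reduce conflict.
I9 contains reduce items [B → Y Y * .], [Y → * .] and shift items [Y → . *], [Y → . * L] — shift-reduce conflict.
I10 contains reduce item [Y → B .] and shift items [Y → . *], [Y → . * L] — shift-reduce conflict.
I12 contains reduce item [Y → B .] and shift item [L → B B . *] — shift-reduce conflict.

Answer: Yes — I4: [Y → * .] vs [Y → . *]; I9: [B → Y Y * .] vs [Y → . *]; I10: [Y → B .] vs [Y → . *]; I12: [Y → B .] vs [L → B B . *]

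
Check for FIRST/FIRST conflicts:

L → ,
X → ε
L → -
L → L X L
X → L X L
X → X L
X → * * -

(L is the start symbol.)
FIRST sets of the non-terminals at (or reachable through a nullable prefix from) the front of some alternative:
  FIRST(L) = { ',', '-' }
  FIRST(X) = { '*', ',', '-', ε }

Productions for L:
  L → ,: FIRST = { ',' }
  L → -: FIRST = { '-' }
  L → L X L: FIRST = { ',', '-' }
Productions for X:
  X → ε: FIRST = { ε }
  X → L X L: FIRST = { ',', '-' }
  X → X L: FIRST = { '*', ',', '-' }
  X → * * -: FIRST = { '*' }

Conflict for L: L → , and L → L X L
  Overlap: { ',' }
Conflict for L: L → - and L → L X L
  Overlap: { '-' }
Conflict for X: X → L X L and X → X L
  Overlap: { ',', '-' }
Conflict for X: X → X L and X → * * -
  Overlap: { '*' }

Answer: Yes. L → ',' / L → L X L on { ',' }; L → '-' / L → L X L on { '-' }; X → L X L / X → X L on { ',', '-' }; X → X L / X → '*' '*' '-' on { '*' }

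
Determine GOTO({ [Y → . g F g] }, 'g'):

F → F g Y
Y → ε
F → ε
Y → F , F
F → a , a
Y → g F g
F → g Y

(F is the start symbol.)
{ [F → . F g Y], [F → . a , a], [F → . g Y], [F → .], [Y → g . F g] }

GOTO(I, 'g') = CLOSURE({ [A → αX.β] : [A → α.Xβ] ∈ I, X = 'g' })

Items with dot before 'g', with the dot advanced:
  [Y → . g F g] → [Y → g . F g]
Closure of the advanced items:
  [Y → g . F g] has the dot before F: add [F → . F g Y], [F → .], [F → . a , a], [F → . g Y]

GOTO = { [F → . F g Y], [F → . a , a], [F → . g Y], [F → .], [Y → g . F g] }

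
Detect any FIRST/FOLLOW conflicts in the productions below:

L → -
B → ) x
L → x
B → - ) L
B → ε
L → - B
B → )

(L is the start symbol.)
A FIRST/FOLLOW conflict occurs when a non-terminal N has a nullable alternative N → β (β ⇒* ε) and another alternative N → α with FIRST(α) ∩ FOLLOW(N) ≠ ∅: on such a lookahead the parser cannot decide between expanding α and letting N vanish via β.

Nullable non-terminals: B.

B: nullable alternative(s) B → ε; FOLLOW(B) = { $ }
  B → ) x: FIRST \ {ε} = { ')' } — disjoint from FOLLOW(B)
  B → - ) L: FIRST \ {ε} = { '-' } — disjoint from FOLLOW(B)
  B → ε: FIRST \ {ε} = { } — this is the only nullable alternative, skip
  B → ): FIRST \ {ε} = { ')' } — disjoint from FOLLOW(B)

L has no nullable alternative, so no FIRST/FOLLOW check is needed there.

No FIRST/FOLLOW conflicts found.

Answer: No FIRST/FOLLOW conflicts.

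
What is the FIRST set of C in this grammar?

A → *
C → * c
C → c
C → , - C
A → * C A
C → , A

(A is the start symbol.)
{ '*', ',', 'c' }

From C → * c:
  - '*' is a terminal: add '*' and stop
From C → c:
  - c is a terminal: add 'c' and stop
From C → , - C:
  - ',' is a terminal: add ',' and stop
From C → , A:
  - ',' is a terminal: add ',' and stop

Collecting: FIRST(C) = { '*', ',', 'c' }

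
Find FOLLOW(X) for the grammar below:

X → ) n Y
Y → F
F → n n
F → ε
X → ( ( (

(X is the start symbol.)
{ $ }

To compute FOLLOW(X), find every occurrence of X on a right-hand side N → α X β: add FIRST(β) \ {ε}, and if β is empty or nullable also add FOLLOW(N). Iterate to a fixed point.

X is the start symbol, so $ ∈ FOLLOW(X).
X does not occur on any right-hand side.

Taking the union: FOLLOW(X) = { $ }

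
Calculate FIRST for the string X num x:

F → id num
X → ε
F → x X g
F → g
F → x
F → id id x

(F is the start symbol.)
{ 'num' }

FIRST sets of the non-terminals involved (from the grammar, by fixed-point iteration):
  FIRST(X) = { ε }

To compute FIRST(X num x), process the symbols left to right:
Symbol X is a non-terminal. Add FIRST(X) \ {ε} = { }
X is nullable (ε ∈ FIRST(X)), continue to the next symbol.
Symbol num is a terminal. Add 'num' and stop.
FIRST(X num x) = { 'num' }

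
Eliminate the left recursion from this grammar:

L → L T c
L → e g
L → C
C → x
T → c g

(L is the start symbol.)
L is directly left-recursive. The standard transformation for
  A → A α₁ | ... | A α_m | β₁ | ... | β_n
is
  A  → β₁ A' | ... | β_n A'
  A' → α₁ A' | ... | α_m A' | ε

L → e g becomes L → e g L'
L → C becomes L → C L'
L → L T c becomes L' → T c L'
Add L' → ε

Productions for other non-terminals are unchanged:
  C → x
  T → c g

Resulting grammar:
L → e g L'
L → C L'
L' → T c L'
L' → ε
C → x
T → c g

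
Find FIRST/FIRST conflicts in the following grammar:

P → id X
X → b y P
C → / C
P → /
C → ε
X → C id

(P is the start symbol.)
A FIRST/FIRST conflict occurs when two productions N → α and N → β for the same non-terminal have FIRST(α) ∩ FIRST(β) ≠ ∅ (with ε ∈ FIRST of a nullable right-hand side, so two nullable alternatives also conflict).

FIRST sets of the non-terminals at (or reachable through a nullable prefix from) the front of some alternative:
  FIRST(C) = { '/', ε }

Productions for P:
  P → id X: FIRST = { 'id' }
  P → /: FIRST = { '/' }
Productions for X:
  X → b y P: FIRST = { 'b' }
  X → C id: FIRST = { '/', 'id' }
Productions for C:
  C → / C: FIRST = { '/' }
  C → ε: FIRST = { ε }

All alternatives of each non-terminal have pairwise disjoint FIRST sets.

Answer: No FIRST/FIRST conflicts.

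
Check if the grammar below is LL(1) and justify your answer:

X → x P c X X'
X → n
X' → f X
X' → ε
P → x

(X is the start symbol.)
No. Predict set conflict for X': { 'f' }

Relevant sets:
  FOLLOW(X') = { $, 'f' }

For X:
  PREDICT(X → x P c X X') = { 'x' }
  PREDICT(X → n) = { 'n' }
For X':
  PREDICT(X' → f X) = { 'f' }
  PREDICT(X' → ε) = { $, 'f' }
P has a single production, so nothing to check there.

Conflict found: Predict set conflict for X': { 'f' }
The grammar is NOT LL(1).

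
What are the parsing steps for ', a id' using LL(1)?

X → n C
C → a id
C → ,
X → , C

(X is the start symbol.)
LL(1) parsing maintains a stack (initially the start symbol over $) and the input. At each step: if the stack top is a terminal, match it against the current input token; if it is a non-terminal N, replace it with the RHS of M[N, lookahead] (the unique production whose predict set contains the lookahead).

Stack is shown with the top on the left.

Stack   Input     Action
------------------------
X $     , a id $  output X → , C
, C $   , a id $  match ','
C $     a id $    output C → a id
a id $  a id $    match 'a'
id $    id $      match 'id'
$       $         accept

The string is accepted.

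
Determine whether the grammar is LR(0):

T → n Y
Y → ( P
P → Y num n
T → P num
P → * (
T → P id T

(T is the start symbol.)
Yes, the grammar is LR(0)

A grammar is LR(0) if no state in the canonical LR(0) collection has:
  - both a shift item (dot before a terminal) and a complete item (shift-reduce conflict), or
  - two or more complete items (reduce-reduce conflict; the accept item [T' → T .] counts as a complete item here).

Augment with T' → T and build the canonical LR(0) collection (I0 = CLOSURE({[T' → . T]}), then GOTO on every symbol after a dot until no new states appear). It has 15 states:
  I0: { [P → . * (], [P → . Y num n], [T → . P id T], [T → . P num], [T → . n Y], [T' → . T], [Y → . ( P] }  — shift
  I1: { [P → . * (], [P → . Y num n], [Y → ( . P], [Y → . ( P] }  — shift
  I2: { [P → * . (] }  — shift
  I3: { [T → P . id T], [T → P . num] }  — shift
  I4: { [T' → T .] }  — accept
  I5: { [P → Y . num n] }  — shift
  I6: { [T → n . Y], [Y → . ( P] }  — shift
  I7: { [T → n Y .] }  — reduce
  I8: { [P → Y num . n] }  — shift
  I9: { [P → Y num n .] }  — reduce
  I10: { [P → . * (], [P → . Y num n], [T → . P id T], [T → . P num], [T → . n Y], [T → P id . T], [Y → . ( P] }  — shift
  I11: { [T → P num .] }  — reduce
  I12: { [T → P id T .] }  — reduce
  I13: { [P → * ( .] }  — reduce
  I14: { [Y → ( P .] }  — reduce

Every state is either a pure shift/goto state or contains exactly one complete item and nothing to shift — no conflicts. The grammar is LR(0).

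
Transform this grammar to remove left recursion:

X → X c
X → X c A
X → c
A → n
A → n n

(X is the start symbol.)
X is directly left-recursive. The standard transformation for
  A → A α₁ | ... | A α_m | β₁ | ... | β_n
is
  A  → β₁ A' | ... | β_n A'
  A' → α₁ A' | ... | α_m A' | ε

X → c becomes X → c X'
X → X c becomes X' → c X'
X → X c A becomes X' → c A X'
Add X' → ε

Productions for other non-terminals are unchanged:
  A → n
  A → n n

Resulting grammar:
X → c X'
X' → c X'
X' → c A X'
X' → ε
A → n
A → n n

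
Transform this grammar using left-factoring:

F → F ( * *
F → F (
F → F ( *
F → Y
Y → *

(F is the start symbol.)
Left-factoring transforms A → αβ₁ | αβ₂ into A → αA' and A' → β₁ | β₂
(α is the longest common prefix among the alternatives). Repeat until
no nonterminal has two alternatives with a common prefix.

Round 1: F has alternatives sharing prefix 'F ('. Introduce F': F → F ( F'
  Add: F' → * *
  Add: F' → ε
  Add: F' → *

Round 2: F' has alternatives sharing prefix '*'. Introduce F'': F' → * F''
  Add: F'' → *
  Add: F'' → ε

No remaining common prefixes — done.

Resulting grammar:
F → F ( F'
F' → * F''
F'' → *
F'' → ε
F' → ε
F → Y
Y → *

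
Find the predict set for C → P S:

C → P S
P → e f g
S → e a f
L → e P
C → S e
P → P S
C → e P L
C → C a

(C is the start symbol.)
{ 'e' }

PREDICT(C → P S) = (FIRST(RHS) \ {ε}) ∪ (FOLLOW(C) if ε ∈ FIRST(RHS), i.e. RHS ⇒* ε)
FIRST(P) = { 'e' }
FIRST(P S) = { 'e' }
ε ∉ FIRST(P S), so FOLLOW(C) is not added.
PREDICT(C → P S) = { 'e' }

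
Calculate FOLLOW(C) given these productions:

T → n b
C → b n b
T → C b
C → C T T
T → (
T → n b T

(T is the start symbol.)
In T → C b: C is followed by b, add FIRST(b) \ {ε} = { 'b' }
In C → C T T: C is followed by T T, add FIRST(T T) \ {ε} = { '(', 'b', 'n' }

Taking the union: FOLLOW(C) = { '(', 'b', 'n' }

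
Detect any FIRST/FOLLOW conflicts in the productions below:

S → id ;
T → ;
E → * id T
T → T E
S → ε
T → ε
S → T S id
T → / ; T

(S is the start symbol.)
Yes. S → id ';' with FOLLOW(S) on { 'id' }; S → T S id with FOLLOW(S) on { 'id' }; T → ';' with FOLLOW(T) on { ';' }; T → T E with FOLLOW(T) on { '*', '/', ';' }; T → '/' ';' T with FOLLOW(T) on { '/' }

A FIRST/FOLLOW conflict occurs when a non-terminal N has a nullable alternative N → β (β ⇒* ε) and another alternative N → α with FIRST(α) ∩ FOLLOW(N) ≠ ∅: on such a lookahead the parser cannot decide between expanding α and letting N vanish via β.

Nullable non-terminals: S, T.
FIRST sets used below: FIRST(T) = { '*', '/', ';', ε }, FIRST(S) = { '*', '/', ';', 'id', ε }, FIRST(E) = { '*' }

S: nullable alternative(s) S → ε; FOLLOW(S) = { $, 'id' }
  S → id ;: FIRST \ {ε} = { 'id' } — overlaps FOLLOW(S) on { 'id' }: CONFLICT
  S → ε: FIRST \ {ε} = { } — this is the only nullable alternative, skip
  S → T S id: FIRST \ {ε} = { '*', '/', ';', 'id' } — overlaps FOLLOW(S) on { 'id' }: CONFLICT

T: nullable alternative(s) T → ε; FOLLOW(T) = { '*', '/', ';', 'id' }
  T → ;: FIRST \ {ε} = { ';' } — overlaps FOLLOW(T) on { ';' }: CONFLICT
  T → T E: FIRST \ {ε} = { '*', '/', ';' } — overlaps FOLLOW(T) on { '*', '/', ';' }: CONFLICT
  T → ε: FIRST \ {ε} = { } — this is the only nullable alternative, skip
  T → / ; T: FIRST \ {ε} = { '/' } — overlaps FOLLOW(T) on { '/' }: CONFLICT

E has no nullable alternative, so no FIRST/FOLLOW check is needed there.

So the grammar has 5 FIRST/FOLLOW conflicts (marked CONFLICT above).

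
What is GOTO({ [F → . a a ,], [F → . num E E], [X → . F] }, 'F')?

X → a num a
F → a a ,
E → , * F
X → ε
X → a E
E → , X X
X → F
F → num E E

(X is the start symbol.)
GOTO(I, 'F') = CLOSURE({ [A → αX.β] : [A → α.Xβ] ∈ I, X = 'F' })

Items with dot before 'F', with the dot advanced:
  [X → . F] → [X → F .]
Closure adds nothing (no advanced item has the dot before a non-terminal).

GOTO = { [X → F .] }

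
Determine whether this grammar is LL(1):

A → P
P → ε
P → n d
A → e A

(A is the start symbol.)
Yes, the grammar is LL(1).

A grammar is LL(1) if for each non-terminal N with multiple productions, the predict sets of those productions are pairwise disjoint, where PREDICT(N → α) = (FIRST(α) \ {ε}) ∪ (FOLLOW(N) if α ⇒* ε).

Relevant sets:
  FIRST(P) = { 'n', ε }
  FOLLOW(A) = { $ }
  FOLLOW(P) = { $ }

For A:
  PREDICT(A → P) = { $, 'n' }
  PREDICT(A → e A) = { 'e' }
For P:
  PREDICT(P → ε) = { $ }
  PREDICT(P → n d) = { 'n' }

All predict sets are disjoint. The grammar IS LL(1).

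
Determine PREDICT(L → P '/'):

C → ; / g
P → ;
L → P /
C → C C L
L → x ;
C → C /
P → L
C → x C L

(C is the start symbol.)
{ ';', 'x' }

PREDICT(L → P '/') = (FIRST(RHS) \ {ε}) ∪ (FOLLOW(L) if ε ∈ FIRST(RHS), i.e. RHS ⇒* ε)
FIRST(P) = { ';', 'x' }
FIRST(P '/') = { ';', 'x' }
ε ∉ FIRST(P '/'), so FOLLOW(L) is not added.
PREDICT(L → P '/') = { ';', 'x' }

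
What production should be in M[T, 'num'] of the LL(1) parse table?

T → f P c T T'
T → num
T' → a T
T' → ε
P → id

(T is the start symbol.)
To find M[T, 'num'], we find productions for T where 'num' is in the predict set (PREDICT(N → α) = (FIRST(α) \ {ε}) ∪ (FOLLOW(N) if α ⇒* ε)).

T → f P c T T': PREDICT = { 'f' }
T → num: PREDICT = { 'num' }
  'num' is in predict set, so this production goes in M[T, 'num']

M[T, 'num'] = T → num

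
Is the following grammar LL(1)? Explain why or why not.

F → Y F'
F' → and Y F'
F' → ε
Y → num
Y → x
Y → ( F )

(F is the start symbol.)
Yes, the grammar is LL(1).

A grammar is LL(1) if for each non-terminal N with multiple productions, the predict sets of those productions are pairwise disjoint, where PREDICT(N → α) = (FIRST(α) \ {ε}) ∪ (FOLLOW(N) if α ⇒* ε).

Relevant sets:
  FOLLOW(F') = { $, ')' }

For F':
  PREDICT(F' → and Y F') = { 'and' }
  PREDICT(F' → ε) = { $, ')' }
For Y:
  PREDICT(Y → num) = { 'num' }
  PREDICT(Y → x) = { 'x' }
  PREDICT(Y → '(' F ')') = { '(' }
F has a single production, so nothing to check there.

All predict sets are disjoint. The grammar IS LL(1).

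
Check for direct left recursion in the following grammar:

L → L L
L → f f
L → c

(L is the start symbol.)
Direct left recursion occurs when N → N α for some non-terminal N (the right-hand side begins with the left-hand side itself).

L → L L: LEFT RECURSIVE (starts with L)
L → f f: starts with f
L → c: starts with c

The grammar has direct left recursion on: L.

Answer: Yes, L is left-recursive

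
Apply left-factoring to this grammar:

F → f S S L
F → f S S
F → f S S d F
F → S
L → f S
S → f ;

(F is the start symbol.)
Left-factoring transforms A → αβ₁ | αβ₂ into A → αA' and A' → β₁ | β₂
(α is the longest common prefix among the alternatives). Repeat until
no nonterminal has two alternatives with a common prefix.

Round 1: F has alternatives sharing prefix 'f S S'. Introduce F': F → f S S F'
  Add: F' → L
  Add: F' → ε
  Add: F' → d F

No remaining common prefixes — done.

Resulting grammar:
F → f S S F'
F' → L
F' → ε
F' → d F
F → S
L → f S
S → f ;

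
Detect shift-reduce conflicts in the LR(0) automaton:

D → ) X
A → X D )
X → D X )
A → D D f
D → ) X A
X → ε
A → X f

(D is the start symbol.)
Yes — I1: [X → .] vs [D → . ) X]; I3: [X → .] vs [D → . ) X]; I4: [D → ) X .] vs [D → . ) X]; I6: [X → .] vs [D → . ) X]; I11: [X → .] vs [A → D D . f]

A shift-reduce conflict occurs when an LR(0) state has both:
  - a complete (reduce) item [A → α .] (dot at the end), and
  - a shift item [B → β . c γ] (dot before a terminal).

Augment with D' → D and build the canonical LR(0) collection (I0 = CLOSURE({[D' → . D]}), then GOTO on every symbol after a dot until no new states appear). It has 15 states:
  I0: { [D → . ) X A], [D → . ) X], [D' → . D] }  — shift
  I1: { [D → ) . X A], [D → ) . X], [D → . ) X A], [D → . ) X], [X → . D X )], [X → .] }  — shift, reduce
  I2: { [D' → D .] }  — accept
  I3: { [D → . ) X A], [D → . ) X], [X → . D X )], [X → .], [X → D . X )] }  — shift, reduce
  I4: { [A → . D D f], [A → . X D )], [A → . X f], [D → ) X . A], [D → ) X .], [D → . ) X A], [D → . ) X], [X → . D X )], [X → .] }  — shift, 2 reduces
  I5: { [D → ) X A .] }  — reduce
  I6: { [A → D . D f], [D → . ) X A], [D → . ) X], [X → . D X )], [X → .], [X → D . X )] }  — shift, reduce
  I7: { [A → X . D )], [A → X . f], [D → . ) X A], [D → . ) X] }  — shift
  I8: { [A → X D . )] }  — shift
  I9: { [A → X f .] }  — reduce
  I10: { [A → X D ) .] }  — reduce
  I11: { [A → D D . f], [D → . ) X A], [D → . ) X], [X → . D X )], [X → .], [X → D . X )] }  — shift, reduce
  I12: { [X → D X . )] }  — shift
  I13: { [X → D X ) .] }  — reduce
  I14: { [A → D D f .] }  — reduce

I1 contains reduce item [X → .] and shift items [D → . ) X], [D → . ) X A] — shift-reduce conflict.
I3 contains reduce item [X → .] and shift items [D → . ) X], [D → . ) X A] — shift-reduce conflict.
I4 contains reduce items [D → ) X .], [X → .] and shift items [D → . ) X], [D → . ) X A] — shift-reduce conflict.
I6 contains reduce item [X → .] and shift items [D → . ) X], [D → . ) X A] — shift-reduce conflict.
I11 contains reduce item [X → .] and shift items [A → D D . f], [D → . ) X], [D → . ) X A] — shift-reduce conflict.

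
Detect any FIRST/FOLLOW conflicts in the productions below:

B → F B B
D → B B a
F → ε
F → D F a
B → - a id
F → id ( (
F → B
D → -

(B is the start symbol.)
Yes. F → D F a with FOLLOW(F) on { '-', 'id' }; F → id '(' '(' with FOLLOW(F) on { 'id' }; F → B with FOLLOW(F) on { '-', 'id' }

Nullable non-terminals: F.
FIRST sets used below: FIRST(D) = { '-', 'id' }, FIRST(B) = { '-', 'id' }

F: nullable alternative(s) F → ε; FOLLOW(F) = { '-', 'a', 'id' }
  F → ε: FIRST \ {ε} = { } — this is the only nullable alternative, skip
  F → D F a: FIRST \ {ε} = { '-', 'id' } — overlaps FOLLOW(F) on { '-', 'id' }: CONFLICT
  F → id ( (: FIRST \ {ε} = { 'id' } — overlaps FOLLOW(F) on { 'id' }: CONFLICT
  F → B: FIRST \ {ε} = { '-', 'id' } — overlaps FOLLOW(F) on { '-', 'id' }: CONFLICT

B, D have no nullable alternative, so no FIRST/FOLLOW check is needed there.

So the grammar has 3 FIRST/FOLLOW conflicts (marked CONFLICT above).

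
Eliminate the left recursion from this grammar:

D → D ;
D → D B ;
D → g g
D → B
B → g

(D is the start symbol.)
D is directly left-recursive. The standard transformation for
  A → A α₁ | ... | A α_m | β₁ | ... | β_n
is
  A  → β₁ A' | ... | β_n A'
  A' → α₁ A' | ... | α_m A' | ε

D → g g becomes D → g g D'
D → B becomes D → B D'
D → D ; becomes D' → ; D'
D → D B ; becomes D' → B ; D'
Add D' → ε

Productions for other non-terminals are unchanged:
  B → g

Resulting grammar:
D → g g D'
D → B D'
D' → ; D'
D' → B ; D'
D' → ε
B → g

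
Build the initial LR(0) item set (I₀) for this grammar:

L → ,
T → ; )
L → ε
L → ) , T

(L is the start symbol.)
{ [L → . ) , T], [L → . ,], [L → .], [L' → . L] }

First, augment the grammar with L' → L
I₀ = CLOSURE({ [L' → . L] }):
  [L' → . L] has the dot before L: add [L → . ,], [L → .], [L → . ) , T]
No further items can be added.

I₀ = { [L → . ) , T], [L → . ,], [L → .], [L' → . L] }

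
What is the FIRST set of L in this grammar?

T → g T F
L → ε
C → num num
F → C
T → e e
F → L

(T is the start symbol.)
From L → ε:
  - ε-production, so ε ∈ FIRST(L)

Collecting: FIRST(L) = { ε }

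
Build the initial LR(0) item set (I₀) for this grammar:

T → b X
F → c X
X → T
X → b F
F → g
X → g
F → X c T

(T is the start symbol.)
{ [T → . b X], [T' → . T] }

First, augment the grammar with T' → T
I₀ = CLOSURE({ [T' → . T] }):
  [T' → . T] has the dot before T: add [T → . b X]
No further items can be added.

I₀ = { [T → . b X], [T' → . T] }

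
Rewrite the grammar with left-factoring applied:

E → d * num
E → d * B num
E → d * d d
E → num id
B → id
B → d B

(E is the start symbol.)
Left-factoring transforms A → αβ₁ | αβ₂ into A → αA' and A' → β₁ | β₂
(α is the longest common prefix among the alternatives). Repeat until
no nonterminal has two alternatives with a common prefix.

Round 1: E has alternatives sharing prefix 'd *'. Introduce E': E → d * E'
  Add: E' → num
  Add: E' → B num
  Add: E' → d d

No remaining common prefixes — done.

Resulting grammar:
E → d * E'
E' → num
E' → B num
E' → d d
E → num id
B → id
B → d B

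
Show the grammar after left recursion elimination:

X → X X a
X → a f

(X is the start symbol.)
X is directly left-recursive. The standard transformation for
  A → A α₁ | ... | A α_m | β₁ | ... | β_n
is
  A  → β₁ A' | ... | β_n A'
  A' → α₁ A' | ... | α_m A' | ε

X → a f becomes X → a f X'
X → X X a becomes X' → X a X'
Add X' → ε

Resulting grammar:
X → a f X'
X' → X a X'
X' → ε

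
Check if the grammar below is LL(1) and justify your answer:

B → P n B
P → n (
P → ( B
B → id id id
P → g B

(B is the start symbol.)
Yes, the grammar is LL(1).

Relevant sets:
  FIRST(P) = { '(', 'g', 'n' }

For B:
  PREDICT(B → P n B) = { '(', 'g', 'n' }
  PREDICT(B → id id id) = { 'id' }
For P:
  PREDICT(P → n '(') = { 'n' }
  PREDICT(P → '(' B) = { '(' }
  PREDICT(P → g B) = { 'g' }

All predict sets are disjoint. The grammar IS LL(1).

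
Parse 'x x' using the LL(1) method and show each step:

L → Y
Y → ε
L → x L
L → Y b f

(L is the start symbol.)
Stack is shown with the top on the left.

Stack  Input  Action
--------------------
L $    x x $  output L → x L
x L $  x x $  match 'x'
L $    x $    output L → x L
x L $  x $    match 'x'
L $    $      output L → Y
Y $    $      output Y → ε
$      $      accept

The string is accepted.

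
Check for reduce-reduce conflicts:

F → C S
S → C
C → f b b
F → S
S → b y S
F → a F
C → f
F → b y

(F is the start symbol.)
No reduce-reduce conflicts

A reduce-reduce conflict occurs when an LR(0) state has two complete items [A → α .] and [B → β .] — both call for a reduction, and with no lookahead the parser cannot choose between them.

Augment with F' → F and build the canonical LR(0) collection (I0 = CLOSURE({[F' → . F]}), then GOTO on every symbol after a dot until no new states appear). It has 16 states:
  I0: { [C → . f b b], [C → . f], [F → . C S], [F → . S], [F → . a F], [F → . b y], [F' → . F], [S → . C], [S → . b y S] }  — shift
  I1: { [C → . f b b], [C → . f], [F → C . S], [S → . C], [S → . b y S], [S → C .] }  — shift, reduce
  I2: { [F' → F .] }  — accept
  I3: { [F → S .] }  — reduce
  I4: { [C → . f b b], [C → . f], [F → . C S], [F → . S], [F → . a F], [F → . b y], [F → a . F], [S → . C], [S → . b y S] }  — shift
  I5: { [F → b . y], [S → b . y S] }  — shift
  I6: { [C → f . b b], [C → f .] }  — shift, reduce
  I7: { [C → f b . b] }  — shift
  I8: { [C → f b b .] }  — reduce
  I9: { [C → . f b b], [C → . f], [F → b y .], [S → . C], [S → . b y S], [S → b y . S] }  — shift, reduce
  I10: { [S → C .] }  — reduce
  I11: { [S → b y S .] }  — reduce
  I12: { [S → b . y S] }  — shift
  I13: { [C → . f b b], [C → . f], [S → . C], [S → . b y S], [S → b y . S] }  — shift
  I14: { [F → a F .] }  — reduce
  I15: { [F → C S .] }  — reduce

No state contains more than one complete item.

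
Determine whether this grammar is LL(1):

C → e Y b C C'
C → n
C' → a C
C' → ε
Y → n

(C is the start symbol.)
No. Predict set conflict for C': { 'a' }

Relevant sets:
  FOLLOW(C') = { $, 'a' }

For C:
  PREDICT(C → e Y b C C') = { 'e' }
  PREDICT(C → n) = { 'n' }
For C':
  PREDICT(C' → a C) = { 'a' }
  PREDICT(C' → ε) = { $, 'a' }
Y has a single production, so nothing to check there.

Conflict found: Predict set conflict for C': { 'a' }
The grammar is NOT LL(1).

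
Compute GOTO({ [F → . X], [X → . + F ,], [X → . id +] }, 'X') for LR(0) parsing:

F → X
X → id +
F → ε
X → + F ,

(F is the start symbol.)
GOTO(I, 'X') = CLOSURE({ [A → αX.β] : [A → α.Xβ] ∈ I, X = 'X' })

Items with dot before 'X', with the dot advanced:
  [F → . X] → [F → X .]
Closure adds nothing (no advanced item has the dot before a non-terminal).

GOTO = { [F → X .] }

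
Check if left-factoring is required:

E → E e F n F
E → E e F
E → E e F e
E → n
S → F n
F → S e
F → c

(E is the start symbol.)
Yes, E has productions with common prefix 'E e F'

Left-factoring is needed when two productions for the same non-terminal
share a common prefix on the right-hand side.

Productions for E:
  E → E e F n F
  E → E e F
  E → E e F e
  E → n
Productions for F:
  F → S e
  F → c

Found common prefix 'E e F' in productions for E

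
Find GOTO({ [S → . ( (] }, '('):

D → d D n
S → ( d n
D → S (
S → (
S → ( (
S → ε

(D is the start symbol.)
{ [S → ( . (] }

GOTO(I, '(') = CLOSURE({ [A → αX.β] : [A → α.Xβ] ∈ I, X = '(' })

Items with dot before '(', with the dot advanced:
  [S → . ( (] → [S → ( . (]
Closure adds nothing (no advanced item has the dot before a non-terminal).

GOTO = { [S → ( . (] }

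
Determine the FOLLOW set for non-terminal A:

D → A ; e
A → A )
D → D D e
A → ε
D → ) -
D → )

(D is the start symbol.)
{ ')', ';' }

To compute FOLLOW(A), find every occurrence of A on a right-hand side N → α A β: add FIRST(β) \ {ε}, and if β is empty or nullable also add FOLLOW(N). Iterate to a fixed point.

In D → A ; e: A is followed by ';' e, add FIRST(';' e) \ {ε} = { ';' }
In A → A ): A is followed by ')', add FIRST(')') \ {ε} = { ')' }

Taking the union: FOLLOW(A) = { ')', ';' }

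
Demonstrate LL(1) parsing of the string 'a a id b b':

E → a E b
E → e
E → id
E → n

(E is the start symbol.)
LL(1) parsing maintains a stack (initially the start symbol over $) and the input. At each step: if the stack top is a terminal, match it against the current input token; if it is a non-terminal N, replace it with the RHS of M[N, lookahead] (the unique production whose predict set contains the lookahead).

Stack is shown with the top on the left.

Stack      Input         Action
-------------------------------
E $        a a id b b $  output E → a E b
a E b $    a a id b b $  match 'a'
E b $      a id b b $    output E → a E b
a E b b $  a id b b $    match 'a'
E b b $    id b b $      output E → id
id b b $   id b b $      match 'id'
b b $      b b $         match 'b'
b $        b $           match 'b'
$          $             accept

The string is accepted.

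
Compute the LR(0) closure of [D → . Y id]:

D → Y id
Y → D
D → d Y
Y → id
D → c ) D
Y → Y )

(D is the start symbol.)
To compute CLOSURE, for each item [A → α.Bβ] where B is a non-terminal, add [B → .γ] for all productions B → γ; repeat for the newly added items until nothing changes.

Start with: [D → . Y id]
  [D → . Y id] has the dot before Y: add [Y → . D], [Y → . id], [Y → . Y )]
  [Y → . D] has the dot before D: add [D → . d Y], [D → . c ) D]
No further items can be added.

CLOSURE = { [D → . Y id], [D → . c ) D], [D → . d Y], [Y → . D], [Y → . Y )], [Y → . id] }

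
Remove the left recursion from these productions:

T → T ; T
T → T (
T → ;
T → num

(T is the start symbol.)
T → ; T'
T → num T'
T' → ; T T'
T' → ( T'
T' → ε

T is directly left-recursive. The standard transformation for
  A → A α₁ | ... | A α_m | β₁ | ... | β_n
is
  A  → β₁ A' | ... | β_n A'
  A' → α₁ A' | ... | α_m A' | ε

T → ; becomes T → ; T'
T → num becomes T → num T'
T → T ; T becomes T' → ; T T'
T → T ( becomes T' → ( T'
Add T' → ε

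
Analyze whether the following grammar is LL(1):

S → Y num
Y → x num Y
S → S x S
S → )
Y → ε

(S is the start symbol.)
A grammar is LL(1) if for each non-terminal N with multiple productions, the predict sets of those productions are pairwise disjoint, where PREDICT(N → α) = (FIRST(α) \ {ε}) ∪ (FOLLOW(N) if α ⇒* ε).

Relevant sets:
  FIRST(Y) = { 'x', ε }
  FIRST(S) = { ')', 'num', 'x' }
  FOLLOW(Y) = { 'num' }

For S:
  PREDICT(S → Y num) = { 'num', 'x' }
  PREDICT(S → S x S) = { ')', 'num', 'x' }
  PREDICT(S → ')') = { ')' }
For Y:
  PREDICT(Y → x num Y) = { 'x' }
  PREDICT(Y → ε) = { 'num' }

Conflict found: Predict set conflict for S: { 'num', 'x' }
The grammar is NOT LL(1).

Answer: No. Predict set conflict for S: { 'num', 'x' }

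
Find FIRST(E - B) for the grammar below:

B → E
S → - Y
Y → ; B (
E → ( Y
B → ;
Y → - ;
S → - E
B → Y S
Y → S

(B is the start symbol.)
{ '(' }

FIRST sets of the non-terminals involved (from the grammar, by fixed-point iteration):
  FIRST(E) = { '(' }

To compute FIRST(E - B), process the symbols left to right:
Symbol E is a non-terminal. Add FIRST(E) \ {ε} = { '(' }
E is not nullable (ε ∉ FIRST(E)), so stop here.
FIRST(E - B) = { '(' }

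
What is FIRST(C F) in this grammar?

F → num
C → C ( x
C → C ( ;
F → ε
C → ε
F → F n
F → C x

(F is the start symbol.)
FIRST sets of the non-terminals involved (from the grammar, by fixed-point iteration):
  FIRST(C) = { '(', ε }
  FIRST(F) = { '(', 'n', 'num', 'x', ε }

To compute FIRST(C F), process the symbols left to right:
Symbol C is a non-terminal. Add FIRST(C) \ {ε} = { '(' }
C is nullable (ε ∈ FIRST(C)), continue to the next symbol.
Symbol F is a non-terminal. Add FIRST(F) \ {ε} = { '(', 'n', 'num', 'x' }
F is nullable (ε ∈ FIRST(F)), continue to the next symbol.
All symbols are nullable, so ε is in the result.
FIRST(C F) = { '(', 'n', 'num', 'x', ε }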